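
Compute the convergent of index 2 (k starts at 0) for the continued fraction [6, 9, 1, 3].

Using pₖ = aₖpₖ₋₁ + pₖ₋₂, qₖ = aₖqₖ₋₁ + qₖ₋₂ (with p₋₁=1, p₋₂=0, q₋₁=0, q₋₂=1):
  k=0: a=6, p=6, q=1
  k=1: a=9, p=55, q=9
  k=2: a=1, p=61, q=10

61/10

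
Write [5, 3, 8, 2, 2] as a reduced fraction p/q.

Using pₖ = aₖpₖ₋₁ + pₖ₋₂ and qₖ = aₖqₖ₋₁ + qₖ₋₂:
  k=0: a=5, p=5, q=1
  k=1: a=3, p=16, q=3
  k=2: a=8, p=133, q=25
  k=3: a=2, p=282, q=53
  k=4: a=2, p=697, q=131

697/131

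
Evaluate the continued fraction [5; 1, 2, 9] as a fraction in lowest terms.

Fold from the inside: start with 9/1.
  2 + 1/9 = 19/9
  1 + 9/19 = 28/19
  5 + 19/28 = 159/28

159/28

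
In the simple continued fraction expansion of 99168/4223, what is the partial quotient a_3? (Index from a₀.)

99168 = 23·4223 + 2039   →  a_0 = 23
4223 = 2·2039 + 145   →  a_1 = 2
2039 = 14·145 + 9   →  a_2 = 14
145 = 16·9 + 1   →  a_3 = 16

16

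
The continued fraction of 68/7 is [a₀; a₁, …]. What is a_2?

68 = 9·7 + 5   →  a_0 = 9
7 = 1·5 + 2   →  a_1 = 1
5 = 2·2 + 1   →  a_2 = 2

2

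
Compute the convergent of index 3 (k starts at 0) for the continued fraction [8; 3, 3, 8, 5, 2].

689/83

Using pₖ = aₖpₖ₋₁ + pₖ₋₂, qₖ = aₖqₖ₋₁ + qₖ₋₂ (with p₋₁=1, p₋₂=0, q₋₁=0, q₋₂=1):
  k=0: a=8, p=8, q=1
  k=1: a=3, p=25, q=3
  k=2: a=3, p=83, q=10
  k=3: a=8, p=689, q=83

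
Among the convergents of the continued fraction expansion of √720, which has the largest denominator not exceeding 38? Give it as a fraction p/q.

√720 = [26; 1, 4, 1, 52, …] (period length 4).
Convergents:
  p_0/q_0 = 26/1
  p_1/q_1 = 27/1
  p_2/q_2 = 134/5
  p_3/q_3 = 161/6
  p_4/q_4 = 8506/317
q_3 = 6 ≤ 38 < 317 = q_4, so the answer is 161/6.

161/6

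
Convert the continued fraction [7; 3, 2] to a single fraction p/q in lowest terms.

51/7

Using pₖ = aₖpₖ₋₁ + pₖ₋₂ and qₖ = aₖqₖ₋₁ + qₖ₋₂:
  k=0: a=7, p=7, q=1
  k=1: a=3, p=22, q=3
  k=2: a=2, p=51, q=7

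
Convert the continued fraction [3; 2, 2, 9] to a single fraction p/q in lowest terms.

160/47

Fold from the inside: start with 9/1.
  2 + 1/9 = 19/9
  2 + 9/19 = 47/19
  3 + 19/47 = 160/47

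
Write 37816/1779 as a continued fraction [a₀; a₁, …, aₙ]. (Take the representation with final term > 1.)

37816 = 21·1779 + 457
1779 = 3·457 + 408
457 = 1·408 + 49
408 = 8·49 + 16
49 = 3·16 + 1
16 = 16·1 + 0  (stop)
So 37816/1779 = [21; 3, 1, 8, 3, 16].

[21; 3, 1, 8, 3, 16]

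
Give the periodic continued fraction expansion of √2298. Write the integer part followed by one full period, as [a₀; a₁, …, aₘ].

[47; 1, 14, 1, 94]

a₀ = ⌊√2298⌋ = 47.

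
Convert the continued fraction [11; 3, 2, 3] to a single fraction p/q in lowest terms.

271/24

Using pₖ = aₖpₖ₋₁ + pₖ₋₂ and qₖ = aₖqₖ₋₁ + qₖ₋₂:
  k=0: a=11, p=11, q=1
  k=1: a=3, p=34, q=3
  k=2: a=2, p=79, q=7
  k=3: a=3, p=271, q=24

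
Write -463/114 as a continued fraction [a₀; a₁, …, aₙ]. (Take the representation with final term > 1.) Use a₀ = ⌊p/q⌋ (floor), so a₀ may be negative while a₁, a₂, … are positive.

[-5; 1, 15, 3, 2]

-463 = -5·114 + 107
114 = 1·107 + 7
107 = 15·7 + 2
7 = 3·2 + 1
2 = 2·1 + 0  (stop)
So -463/114 = [-5; 1, 15, 3, 2].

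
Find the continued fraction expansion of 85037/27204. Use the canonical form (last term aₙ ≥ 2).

85037 = 3·27204 + 3425
27204 = 7·3425 + 3229
3425 = 1·3229 + 196
3229 = 16·196 + 93
196 = 2·93 + 10
93 = 9·10 + 3
10 = 3·3 + 1
3 = 3·1 + 0  (stop)
So 85037/27204 = [3; 7, 1, 16, 2, 9, 3, 3].

[3; 7, 1, 16, 2, 9, 3, 3]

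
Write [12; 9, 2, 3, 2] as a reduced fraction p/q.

1828/151

Using pₖ = aₖpₖ₋₁ + pₖ₋₂ and qₖ = aₖqₖ₋₁ + qₖ₋₂:
  k=0: a=12, p=12, q=1
  k=1: a=9, p=109, q=9
  k=2: a=2, p=230, q=19
  k=3: a=3, p=799, q=66
  k=4: a=2, p=1828, q=151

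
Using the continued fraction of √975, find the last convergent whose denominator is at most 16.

√975 = [31; 4, 2, 4, 62, …] (period length 4).
Convergents:
  p_0/q_0 = 31/1
  p_1/q_1 = 125/4
  p_2/q_2 = 281/9
  p_3/q_3 = 1249/40
q_2 = 9 ≤ 16 < 40 = q_3, so the answer is 281/9.

281/9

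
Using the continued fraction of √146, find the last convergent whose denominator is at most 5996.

42049/3480

√146 = [12; 12, 24, …] (period length 2).
Convergents:
  p_0/q_0 = 12/1
  p_1/q_1 = 145/12
  p_2/q_2 = 3492/289
  p_3/q_3 = 42049/3480
  p_4/q_4 = 1012668/83809
q_3 = 3480 ≤ 5996 < 83809 = q_4, so the answer is 42049/3480.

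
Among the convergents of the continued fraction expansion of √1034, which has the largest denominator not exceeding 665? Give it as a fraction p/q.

√1034 = [32; 6, 2, 2, 2, 6, 64, …] (period length 6).
Convergents:
  p_0/q_0 = 32/1
  p_1/q_1 = 193/6
  p_2/q_2 = 418/13
  p_3/q_3 = 1029/32
  p_4/q_4 = 2476/77
  p_5/q_5 = 15885/494
  p_6/q_6 = 1019116/31693
q_5 = 494 ≤ 665 < 31693 = q_6, so the answer is 15885/494.

15885/494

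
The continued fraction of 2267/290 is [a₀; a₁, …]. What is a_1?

1

2267 = 7·290 + 237   →  a_0 = 7
290 = 1·237 + 53   →  a_1 = 1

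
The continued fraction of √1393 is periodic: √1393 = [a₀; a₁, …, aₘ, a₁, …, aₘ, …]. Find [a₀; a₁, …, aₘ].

[37; 3, 10, 3, 74]

a₀ = ⌊√1393⌋ = 37.
With m₀=0, d₀=1 and mₖ₊₁ = dₖaₖ − mₖ, dₖ₊₁ = (n − mₖ₊₁²)/dₖ, aₖ₊₁ = ⌊(a₀+mₖ₊₁)/dₖ₊₁⌋:
  k=1: m=37, d=24, a=3
  k=2: m=35, d=7, a=10
  k=3: m=35, d=24, a=3
  k=4: m=37, d=1, a=74
d=1 and a=2a₀=74 at k=4, so the next step gives (m, d) = (37, 24) again — its k=1 value — and the period has length 4.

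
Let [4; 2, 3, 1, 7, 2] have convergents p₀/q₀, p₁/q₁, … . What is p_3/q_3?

40/9

Using pₖ = aₖpₖ₋₁ + pₖ₋₂, qₖ = aₖqₖ₋₁ + qₖ₋₂ (with p₋₁=1, p₋₂=0, q₋₁=0, q₋₂=1):
  k=0: a=4, p=4, q=1
  k=1: a=2, p=9, q=2
  k=2: a=3, p=31, q=7
  k=3: a=1, p=40, q=9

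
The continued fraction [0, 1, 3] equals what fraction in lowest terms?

3/4

Fold from the inside: start with 3/1.
  1 + 1/3 = 4/3
  0 + 3/4 = 3/4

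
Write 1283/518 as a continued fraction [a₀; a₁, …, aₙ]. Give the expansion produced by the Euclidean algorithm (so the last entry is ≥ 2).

1283 = 2*518 + 247
518 = 2*247 + 24
247 = 10*24 + 7
24 = 3*7 + 3
7 = 2*3 + 1
3 = 3*1 + 0  (stop)
So 1283/518 = [2; 2, 10, 3, 2, 3].

[2; 2, 10, 3, 2, 3]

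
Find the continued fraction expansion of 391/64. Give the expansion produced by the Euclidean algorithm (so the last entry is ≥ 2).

[6; 9, 7]

391 = 6*64 + 7
64 = 9*7 + 1
7 = 7*1 + 0  (stop)
So 391/64 = [6; 9, 7].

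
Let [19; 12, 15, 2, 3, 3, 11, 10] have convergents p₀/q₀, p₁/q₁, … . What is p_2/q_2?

Using pₖ = aₖpₖ₋₁ + pₖ₋₂, qₖ = aₖqₖ₋₁ + qₖ₋₂ (with p₋₁=1, p₋₂=0, q₋₁=0, q₋₂=1):
  k=0: a=19, p=19, q=1
  k=1: a=12, p=229, q=12
  k=2: a=15, p=3454, q=181

3454/181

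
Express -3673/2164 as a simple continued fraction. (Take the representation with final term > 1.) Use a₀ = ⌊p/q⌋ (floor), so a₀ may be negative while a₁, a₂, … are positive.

-3673 = -2·2164 + 655
2164 = 3·655 + 199
655 = 3·199 + 58
199 = 3·58 + 25
58 = 2·25 + 8
25 = 3·8 + 1
8 = 8·1 + 0  (stop)
So -3673/2164 = [-2; 3, 3, 3, 2, 3, 8].

[-2; 3, 3, 3, 2, 3, 8]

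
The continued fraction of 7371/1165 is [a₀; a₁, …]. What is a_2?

7371 = 6·1165 + 381   →  a_0 = 6
1165 = 3·381 + 22   →  a_1 = 3
381 = 17·22 + 7   →  a_2 = 17

17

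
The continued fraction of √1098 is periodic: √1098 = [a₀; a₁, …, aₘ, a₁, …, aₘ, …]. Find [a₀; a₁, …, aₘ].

a₀ = ⌊√1098⌋ = 33.
With m₀=0, d₀=1 and mₖ₊₁ = dₖaₖ − mₖ, dₖ₊₁ = (n − mₖ₊₁²)/dₖ, aₖ₊₁ = ⌊(a₀+mₖ₊₁)/dₖ₊₁⌋:
  k=1: m=33, d=9, a=7
  k=2: m=30, d=22, a=2
  k=3: m=14, d=41, a=1
  k=4: m=27, d=9, a=6
  k=5: m=27, d=41, a=1
  k=6: m=14, d=22, a=2
  k=7: m=30, d=9, a=7
  k=8: m=33, d=1, a=66
d=1 and a=2a₀=66 at k=8, so the next step gives (m, d) = (33, 9) again — its k=1 value — and the period has length 8.

[33; 7, 2, 1, 6, 1, 2, 7, 66]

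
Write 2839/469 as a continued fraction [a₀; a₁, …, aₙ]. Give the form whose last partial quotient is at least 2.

[6; 18, 1, 3, 6]

2839 = 6*469 + 25
469 = 18*25 + 19
25 = 1*19 + 6
19 = 3*6 + 1
6 = 6*1 + 0  (stop)
So 2839/469 = [6; 18, 1, 3, 6].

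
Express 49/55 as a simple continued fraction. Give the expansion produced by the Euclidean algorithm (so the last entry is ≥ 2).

[0; 1, 8, 6]

49 = 0×55 + 49
55 = 1×49 + 6
49 = 8×6 + 1
6 = 6×1 + 0  (stop)
So 49/55 = [0; 1, 8, 6].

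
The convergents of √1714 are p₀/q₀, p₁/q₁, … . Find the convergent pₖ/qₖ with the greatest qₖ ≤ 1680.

34321/829

√1714 = [41; 2, 2, 82, …] (period length 3).
Convergents:
  p_0/q_0 = 41/1
  p_1/q_1 = 83/2
  p_2/q_2 = 207/5
  p_3/q_3 = 17057/412
  p_4/q_4 = 34321/829
  p_5/q_5 = 85699/2070
q_4 = 829 ≤ 1680 < 2070 = q_5, so the answer is 34321/829.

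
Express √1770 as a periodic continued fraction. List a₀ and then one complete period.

[42; 14, 84]

a₀ = ⌊√1770⌋ = 42.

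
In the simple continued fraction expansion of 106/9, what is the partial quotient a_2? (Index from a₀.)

106 = 11·9 + 7   →  a_0 = 11
9 = 1·7 + 2   →  a_1 = 1
7 = 3·2 + 1   →  a_2 = 3

3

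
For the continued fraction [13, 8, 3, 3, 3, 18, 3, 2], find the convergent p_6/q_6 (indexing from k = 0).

200992/15319

Using pₖ = aₖpₖ₋₁ + pₖ₋₂, qₖ = aₖqₖ₋₁ + qₖ₋₂ (with p₋₁=1, p₋₂=0, q₋₁=0, q₋₂=1):
  k=0: a=13, p=13, q=1
  k=1: a=8, p=105, q=8
  k=2: a=3, p=328, q=25
  k=3: a=3, p=1089, q=83
  k=4: a=3, p=3595, q=274
  k=5: a=18, p=65799, q=5015
  k=6: a=3, p=200992, q=15319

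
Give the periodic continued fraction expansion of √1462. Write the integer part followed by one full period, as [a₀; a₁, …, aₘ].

a₀ = ⌊√1462⌋ = 38.
With m₀=0, d₀=1 and mₖ₊₁ = dₖaₖ − mₖ, dₖ₊₁ = (n − mₖ₊₁²)/dₖ, aₖ₊₁ = ⌊(a₀+mₖ₊₁)/dₖ₊₁⌋:
  k=1: m=38, d=18, a=4
  k=2: m=34, d=17, a=4
  k=3: m=34, d=18, a=4
  k=4: m=38, d=1, a=76
d=1 and a=2a₀=76 at k=4, so the next step gives (m, d) = (38, 18) again — its k=1 value — and the period has length 4.

[38; 4, 4, 4, 76]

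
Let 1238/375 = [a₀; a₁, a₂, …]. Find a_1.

1238 = 3·375 + 113   →  a_0 = 3
375 = 3·113 + 36   →  a_1 = 3

3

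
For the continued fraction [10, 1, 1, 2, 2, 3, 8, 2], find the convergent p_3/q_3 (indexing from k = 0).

Using pₖ = aₖpₖ₋₁ + pₖ₋₂, qₖ = aₖqₖ₋₁ + qₖ₋₂ (with p₋₁=1, p₋₂=0, q₋₁=0, q₋₂=1):
  k=0: a=10, p=10, q=1
  k=1: a=1, p=11, q=1
  k=2: a=1, p=21, q=2
  k=3: a=2, p=53, q=5

53/5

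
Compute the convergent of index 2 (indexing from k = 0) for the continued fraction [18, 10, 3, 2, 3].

561/31

Using pₖ = aₖpₖ₋₁ + pₖ₋₂, qₖ = aₖqₖ₋₁ + qₖ₋₂ (with p₋₁=1, p₋₂=0, q₋₁=0, q₋₂=1):
  k=0: a=18, p=18, q=1
  k=1: a=10, p=181, q=10
  k=2: a=3, p=561, q=31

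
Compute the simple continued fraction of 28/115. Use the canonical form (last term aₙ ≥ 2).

28 = 0×115 + 28
115 = 4×28 + 3
28 = 9×3 + 1
3 = 3×1 + 0  (stop)
So 28/115 = [0; 4, 9, 3].

[0; 4, 9, 3]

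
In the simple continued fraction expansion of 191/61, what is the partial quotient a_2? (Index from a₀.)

191 = 3·61 + 8   →  a_0 = 3
61 = 7·8 + 5   →  a_1 = 7
8 = 1·5 + 3   →  a_2 = 1

1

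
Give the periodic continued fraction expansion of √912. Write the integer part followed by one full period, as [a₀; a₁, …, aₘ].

[30; 5, 60]

a₀ = ⌊√912⌋ = 30.
With m₀=0, d₀=1 and mₖ₊₁ = dₖaₖ − mₖ, dₖ₊₁ = (n − mₖ₊₁²)/dₖ, aₖ₊₁ = ⌊(a₀+mₖ₊₁)/dₖ₊₁⌋:
  k=1: m=30, d=12, a=5
  k=2: m=30, d=1, a=60
d=1 and a=2a₀=60 at k=2, so the next step gives (m, d) = (30, 12) again — its k=1 value — and the period has length 2.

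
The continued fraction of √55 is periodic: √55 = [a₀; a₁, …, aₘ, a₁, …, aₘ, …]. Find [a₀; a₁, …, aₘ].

[7; 2, 2, 2, 14]

a₀ = ⌊√55⌋ = 7.
With m₀=0, d₀=1 and mₖ₊₁ = dₖaₖ − mₖ, dₖ₊₁ = (n − mₖ₊₁²)/dₖ, aₖ₊₁ = ⌊(a₀+mₖ₊₁)/dₖ₊₁⌋:
  k=1: m=7, d=6, a=2
  k=2: m=5, d=5, a=2
  k=3: m=5, d=6, a=2
  k=4: m=7, d=1, a=14
d=1 and a=2a₀=14 at k=4, so the next step gives (m, d) = (7, 6) again — its k=1 value — and the period has length 4.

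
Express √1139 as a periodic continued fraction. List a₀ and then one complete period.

a₀ = ⌊√1139⌋ = 33.
With m₀=0, d₀=1 and mₖ₊₁ = dₖaₖ − mₖ, dₖ₊₁ = (n − mₖ₊₁²)/dₖ, aₖ₊₁ = ⌊(a₀+mₖ₊₁)/dₖ₊₁⌋:
  k=1: m=33, d=50, a=1
  k=2: m=17, d=17, a=2
  k=3: m=17, d=50, a=1
  k=4: m=33, d=1, a=66
d=1 and a=2a₀=66 at k=4, so the next step gives (m, d) = (33, 50) again — its k=1 value — and the period has length 4.

[33; 1, 2, 1, 66]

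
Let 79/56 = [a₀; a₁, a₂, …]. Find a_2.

2

79 = 1·56 + 23   →  a_0 = 1
56 = 2·23 + 10   →  a_1 = 2
23 = 2·10 + 3   →  a_2 = 2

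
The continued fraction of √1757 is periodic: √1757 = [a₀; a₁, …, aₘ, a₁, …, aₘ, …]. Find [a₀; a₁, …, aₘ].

[41; 1, 10, 1, 82]

a₀ = ⌊√1757⌋ = 41.
With m₀=0, d₀=1 and mₖ₊₁ = dₖaₖ − mₖ, dₖ₊₁ = (n − mₖ₊₁²)/dₖ, aₖ₊₁ = ⌊(a₀+mₖ₊₁)/dₖ₊₁⌋:
  k=1: m=41, d=76, a=1
  k=2: m=35, d=7, a=10
  k=3: m=35, d=76, a=1
  k=4: m=41, d=1, a=82
d=1 and a=2a₀=82 at k=4, so the next step gives (m, d) = (41, 76) again — its k=1 value — and the period has length 4.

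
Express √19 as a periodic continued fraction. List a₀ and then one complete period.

[4; 2, 1, 3, 1, 2, 8]

a₀ = ⌊√19⌋ = 4.
With m₀=0, d₀=1 and mₖ₊₁ = dₖaₖ − mₖ, dₖ₊₁ = (n − mₖ₊₁²)/dₖ, aₖ₊₁ = ⌊(a₀+mₖ₊₁)/dₖ₊₁⌋:
  k=1: m=4, d=3, a=2
  k=2: m=2, d=5, a=1
  k=3: m=3, d=2, a=3
  k=4: m=3, d=5, a=1
  k=5: m=2, d=3, a=2
  k=6: m=4, d=1, a=8
d=1 and a=2a₀=8 at k=6, so the next step gives (m, d) = (4, 3) again — its k=1 value — and the period has length 6.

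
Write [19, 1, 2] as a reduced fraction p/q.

Using pₖ = aₖpₖ₋₁ + pₖ₋₂ and qₖ = aₖqₖ₋₁ + qₖ₋₂:
  k=0: a=19, p=19, q=1
  k=1: a=1, p=20, q=1
  k=2: a=2, p=59, q=3

59/3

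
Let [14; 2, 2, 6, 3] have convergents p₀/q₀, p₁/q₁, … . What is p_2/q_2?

Using pₖ = aₖpₖ₋₁ + pₖ₋₂, qₖ = aₖqₖ₋₁ + qₖ₋₂ (with p₋₁=1, p₋₂=0, q₋₁=0, q₋₂=1):
  k=0: a=14, p=14, q=1
  k=1: a=2, p=29, q=2
  k=2: a=2, p=72, q=5

72/5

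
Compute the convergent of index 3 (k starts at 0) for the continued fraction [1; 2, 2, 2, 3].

17/12

Using pₖ = aₖpₖ₋₁ + pₖ₋₂, qₖ = aₖqₖ₋₁ + qₖ₋₂ (with p₋₁=1, p₋₂=0, q₋₁=0, q₋₂=1):
  k=0: a=1, p=1, q=1
  k=1: a=2, p=3, q=2
  k=2: a=2, p=7, q=5
  k=3: a=2, p=17, q=12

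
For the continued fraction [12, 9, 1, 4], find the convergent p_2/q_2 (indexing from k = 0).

Using pₖ = aₖpₖ₋₁ + pₖ₋₂, qₖ = aₖqₖ₋₁ + qₖ₋₂ (with p₋₁=1, p₋₂=0, q₋₁=0, q₋₂=1):
  k=0: a=12, p=12, q=1
  k=1: a=9, p=109, q=9
  k=2: a=1, p=121, q=10

121/10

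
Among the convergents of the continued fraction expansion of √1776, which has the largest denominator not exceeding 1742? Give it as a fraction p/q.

24822/589

√1776 = [42; 7, 84, …] (period length 2).
Convergents:
  p_0/q_0 = 42/1
  p_1/q_1 = 295/7
  p_2/q_2 = 24822/589
  p_3/q_3 = 174049/4130
q_2 = 589 ≤ 1742 < 4130 = q_3, so the answer is 24822/589.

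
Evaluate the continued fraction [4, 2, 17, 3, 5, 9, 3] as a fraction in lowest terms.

Using pₖ = aₖpₖ₋₁ + pₖ₋₂ and qₖ = aₖqₖ₋₁ + qₖ₋₂:
  k=0: a=4, p=4, q=1
  k=1: a=2, p=9, q=2
  k=2: a=17, p=157, q=35
  k=3: a=3, p=480, q=107
  k=4: a=5, p=2557, q=570
  k=5: a=9, p=23493, q=5237
  k=6: a=3, p=73036, q=16281

73036/16281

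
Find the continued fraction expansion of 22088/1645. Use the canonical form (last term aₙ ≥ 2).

22088 = 13×1645 + 703
1645 = 2×703 + 239
703 = 2×239 + 225
239 = 1×225 + 14
225 = 16×14 + 1
14 = 14×1 + 0  (stop)
So 22088/1645 = [13; 2, 2, 1, 16, 14].

[13; 2, 2, 1, 16, 14]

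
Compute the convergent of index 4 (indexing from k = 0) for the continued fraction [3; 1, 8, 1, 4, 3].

Using pₖ = aₖpₖ₋₁ + pₖ₋₂, qₖ = aₖqₖ₋₁ + qₖ₋₂ (with p₋₁=1, p₋₂=0, q₋₁=0, q₋₂=1):
  k=0: a=3, p=3, q=1
  k=1: a=1, p=4, q=1
  k=2: a=8, p=35, q=9
  k=3: a=1, p=39, q=10
  k=4: a=4, p=191, q=49

191/49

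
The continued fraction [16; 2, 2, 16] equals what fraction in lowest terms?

Using pₖ = aₖpₖ₋₁ + pₖ₋₂ and qₖ = aₖqₖ₋₁ + qₖ₋₂:
  k=0: a=16, p=16, q=1
  k=1: a=2, p=33, q=2
  k=2: a=2, p=82, q=5
  k=3: a=16, p=1345, q=82

1345/82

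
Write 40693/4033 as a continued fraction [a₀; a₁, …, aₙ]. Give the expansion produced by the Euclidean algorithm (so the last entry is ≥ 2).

40693 = 10·4033 + 363
4033 = 11·363 + 40
363 = 9·40 + 3
40 = 13·3 + 1
3 = 3·1 + 0  (stop)
So 40693/4033 = [10; 11, 9, 13, 3].

[10; 11, 9, 13, 3]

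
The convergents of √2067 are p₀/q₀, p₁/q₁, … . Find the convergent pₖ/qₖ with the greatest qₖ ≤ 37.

√2067 = [45; 2, 6, 2, 90, …] (period length 4).
Convergents:
  p_0/q_0 = 45/1
  p_1/q_1 = 91/2
  p_2/q_2 = 591/13
  p_3/q_3 = 1273/28
  p_4/q_4 = 115161/2533
q_3 = 28 ≤ 37 < 2533 = q_4, so the answer is 1273/28.

1273/28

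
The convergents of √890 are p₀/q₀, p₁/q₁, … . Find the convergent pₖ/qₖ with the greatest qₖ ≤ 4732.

√890 = [29; 1, 4, 1, 58, …] (period length 4).
Convergents:
  p_0/q_0 = 29/1
  p_1/q_1 = 30/1
  p_2/q_2 = 149/5
  p_3/q_3 = 179/6
  p_4/q_4 = 10531/353
  p_5/q_5 = 10710/359
  p_6/q_6 = 53371/1789
  p_7/q_7 = 64081/2148
  p_8/q_8 = 3770069/126373
q_7 = 2148 ≤ 4732 < 126373 = q_8, so the answer is 64081/2148.

64081/2148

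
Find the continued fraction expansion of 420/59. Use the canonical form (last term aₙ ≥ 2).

420 = 7×59 + 7
59 = 8×7 + 3
7 = 2×3 + 1
3 = 3×1 + 0  (stop)
So 420/59 = [7; 8, 2, 3].

[7; 8, 2, 3]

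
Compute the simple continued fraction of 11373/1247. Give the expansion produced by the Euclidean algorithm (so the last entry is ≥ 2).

11373 = 9*1247 + 150
1247 = 8*150 + 47
150 = 3*47 + 9
47 = 5*9 + 2
9 = 4*2 + 1
2 = 2*1 + 0  (stop)
So 11373/1247 = [9; 8, 3, 5, 4, 2].

[9; 8, 3, 5, 4, 2]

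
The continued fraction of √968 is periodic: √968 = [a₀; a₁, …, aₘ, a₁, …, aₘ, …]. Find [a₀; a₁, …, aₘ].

[31; 8, 1, 6, 1, 8, 62]

a₀ = ⌊√968⌋ = 31.
With m₀=0, d₀=1 and mₖ₊₁ = dₖaₖ − mₖ, dₖ₊₁ = (n − mₖ₊₁²)/dₖ, aₖ₊₁ = ⌊(a₀+mₖ₊₁)/dₖ₊₁⌋:
  k=1: m=31, d=7, a=8
  k=2: m=25, d=49, a=1
  k=3: m=24, d=8, a=6
  k=4: m=24, d=49, a=1
  k=5: m=25, d=7, a=8
  k=6: m=31, d=1, a=62
d=1 and a=2a₀=62 at k=6, so the next step gives (m, d) = (31, 7) again — its k=1 value — and the period has length 6.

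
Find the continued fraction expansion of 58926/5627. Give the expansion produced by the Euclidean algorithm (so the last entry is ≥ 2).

58926 = 10×5627 + 2656
5627 = 2×2656 + 315
2656 = 8×315 + 136
315 = 2×136 + 43
136 = 3×43 + 7
43 = 6×7 + 1
7 = 7×1 + 0  (stop)
So 58926/5627 = [10; 2, 8, 2, 3, 6, 7].

[10; 2, 8, 2, 3, 6, 7]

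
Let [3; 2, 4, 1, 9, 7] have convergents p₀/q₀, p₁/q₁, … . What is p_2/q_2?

Using pₖ = aₖpₖ₋₁ + pₖ₋₂, qₖ = aₖqₖ₋₁ + qₖ₋₂ (with p₋₁=1, p₋₂=0, q₋₁=0, q₋₂=1):
  k=0: a=3, p=3, q=1
  k=1: a=2, p=7, q=2
  k=2: a=4, p=31, q=9

31/9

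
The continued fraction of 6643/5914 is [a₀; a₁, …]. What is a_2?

8

6643 = 1·5914 + 729   →  a_0 = 1
5914 = 8·729 + 82   →  a_1 = 8
729 = 8·82 + 73   →  a_2 = 8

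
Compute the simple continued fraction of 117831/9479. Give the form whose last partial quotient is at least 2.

117831 = 12×9479 + 4083
9479 = 2×4083 + 1313
4083 = 3×1313 + 144
1313 = 9×144 + 17
144 = 8×17 + 8
17 = 2×8 + 1
8 = 8×1 + 0  (stop)
So 117831/9479 = [12; 2, 3, 9, 8, 2, 8].

[12; 2, 3, 9, 8, 2, 8]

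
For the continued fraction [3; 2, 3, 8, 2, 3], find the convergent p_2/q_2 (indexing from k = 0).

Using pₖ = aₖpₖ₋₁ + pₖ₋₂, qₖ = aₖqₖ₋₁ + qₖ₋₂ (with p₋₁=1, p₋₂=0, q₋₁=0, q₋₂=1):
  k=0: a=3, p=3, q=1
  k=1: a=2, p=7, q=2
  k=2: a=3, p=24, q=7

24/7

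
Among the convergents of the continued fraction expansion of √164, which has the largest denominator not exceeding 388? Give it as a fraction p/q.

√164 = [12; 1, 4, 6, 4, 1, 24, …] (period length 6).
Convergents:
  p_0/q_0 = 12/1
  p_1/q_1 = 13/1
  p_2/q_2 = 64/5
  p_3/q_3 = 397/31
  p_4/q_4 = 1652/129
  p_5/q_5 = 2049/160
  p_6/q_6 = 50828/3969
q_5 = 160 ≤ 388 < 3969 = q_6, so the answer is 2049/160.

2049/160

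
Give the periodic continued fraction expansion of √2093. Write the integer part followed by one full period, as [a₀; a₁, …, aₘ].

a₀ = ⌊√2093⌋ = 45.
With m₀=0, d₀=1 and mₖ₊₁ = dₖaₖ − mₖ, dₖ₊₁ = (n − mₖ₊₁²)/dₖ, aₖ₊₁ = ⌊(a₀+mₖ₊₁)/dₖ₊₁⌋:
  k=1: m=45, d=68, a=1
  k=2: m=23, d=23, a=2
  k=3: m=23, d=68, a=1
  k=4: m=45, d=1, a=90
d=1 and a=2a₀=90 at k=4, so the next step gives (m, d) = (45, 68) again — its k=1 value — and the period has length 4.

[45; 1, 2, 1, 90]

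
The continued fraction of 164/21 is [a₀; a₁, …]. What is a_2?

164 = 7·21 + 17   →  a_0 = 7
21 = 1·17 + 4   →  a_1 = 1
17 = 4·4 + 1   →  a_2 = 4

4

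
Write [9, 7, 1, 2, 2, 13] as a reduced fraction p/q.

6619/725

Using pₖ = aₖpₖ₋₁ + pₖ₋₂ and qₖ = aₖqₖ₋₁ + qₖ₋₂:
  k=0: a=9, p=9, q=1
  k=1: a=7, p=64, q=7
  k=2: a=1, p=73, q=8
  k=3: a=2, p=210, q=23
  k=4: a=2, p=493, q=54
  k=5: a=13, p=6619, q=725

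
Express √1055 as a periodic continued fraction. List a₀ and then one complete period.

[32; 2, 12, 2, 64]

a₀ = ⌊√1055⌋ = 32.
With m₀=0, d₀=1 and mₖ₊₁ = dₖaₖ − mₖ, dₖ₊₁ = (n − mₖ₊₁²)/dₖ, aₖ₊₁ = ⌊(a₀+mₖ₊₁)/dₖ₊₁⌋:
  k=1: m=32, d=31, a=2
  k=2: m=30, d=5, a=12
  k=3: m=30, d=31, a=2
  k=4: m=32, d=1, a=64
d=1 and a=2a₀=64 at k=4, so the next step gives (m, d) = (32, 31) again — its k=1 value — and the period has length 4.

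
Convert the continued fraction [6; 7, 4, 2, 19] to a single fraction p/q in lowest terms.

Using pₖ = aₖpₖ₋₁ + pₖ₋₂ and qₖ = aₖqₖ₋₁ + qₖ₋₂:
  k=0: a=6, p=6, q=1
  k=1: a=7, p=43, q=7
  k=2: a=4, p=178, q=29
  k=3: a=2, p=399, q=65
  k=4: a=19, p=7759, q=1264

7759/1264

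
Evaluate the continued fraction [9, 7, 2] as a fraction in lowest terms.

137/15

Fold from the inside: start with 2/1.
  7 + 1/2 = 15/2
  9 + 2/15 = 137/15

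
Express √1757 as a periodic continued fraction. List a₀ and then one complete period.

[41; 1, 10, 1, 82]

a₀ = ⌊√1757⌋ = 41.
With m₀=0, d₀=1 and mₖ₊₁ = dₖaₖ − mₖ, dₖ₊₁ = (n − mₖ₊₁²)/dₖ, aₖ₊₁ = ⌊(a₀+mₖ₊₁)/dₖ₊₁⌋:
  k=1: m=41, d=76, a=1
  k=2: m=35, d=7, a=10
  k=3: m=35, d=76, a=1
  k=4: m=41, d=1, a=82
d=1 and a=2a₀=82 at k=4, so the next step gives (m, d) = (41, 76) again — its k=1 value — and the period has length 4.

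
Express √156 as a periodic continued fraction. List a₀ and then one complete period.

[12; 2, 24]

a₀ = ⌊√156⌋ = 12.
With m₀=0, d₀=1 and mₖ₊₁ = dₖaₖ − mₖ, dₖ₊₁ = (n − mₖ₊₁²)/dₖ, aₖ₊₁ = ⌊(a₀+mₖ₊₁)/dₖ₊₁⌋:
  k=1: m=12, d=12, a=2
  k=2: m=12, d=1, a=24
d=1 and a=2a₀=24 at k=2, so the next step gives (m, d) = (12, 12) again — its k=1 value — and the period has length 2.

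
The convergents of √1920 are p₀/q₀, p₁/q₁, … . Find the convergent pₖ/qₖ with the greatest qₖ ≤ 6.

219/5

√1920 = [43; 1, 4, 2, 21, 2, 4, 1, 86, …] (period length 8).
Convergents:
  p_0/q_0 = 43/1
  p_1/q_1 = 44/1
  p_2/q_2 = 219/5
  p_3/q_3 = 482/11
q_2 = 5 ≤ 6 < 11 = q_3, so the answer is 219/5.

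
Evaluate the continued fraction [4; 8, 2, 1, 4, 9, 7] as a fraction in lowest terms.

31569/7663

Fold from the inside: start with 7/1.
  9 + 1/7 = 64/7
  4 + 7/64 = 263/64
  1 + 64/263 = 327/263
  2 + 263/327 = 917/327
  8 + 327/917 = 7663/917
  4 + 917/7663 = 31569/7663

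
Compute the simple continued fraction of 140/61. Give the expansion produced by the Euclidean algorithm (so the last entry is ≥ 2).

[2; 3, 2, 1, 1, 3]

140 = 2·61 + 18
61 = 3·18 + 7
18 = 2·7 + 4
7 = 1·4 + 3
4 = 1·3 + 1
3 = 3·1 + 0  (stop)
So 140/61 = [2; 3, 2, 1, 1, 3].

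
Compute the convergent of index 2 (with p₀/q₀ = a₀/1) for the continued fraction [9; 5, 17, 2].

791/86

Using pₖ = aₖpₖ₋₁ + pₖ₋₂, qₖ = aₖqₖ₋₁ + qₖ₋₂ (with p₋₁=1, p₋₂=0, q₋₁=0, q₋₂=1):
  k=0: a=9, p=9, q=1
  k=1: a=5, p=46, q=5
  k=2: a=17, p=791, q=86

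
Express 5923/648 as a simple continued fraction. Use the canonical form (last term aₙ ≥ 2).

[9; 7, 8, 3, 1, 2]

5923 = 9×648 + 91
648 = 7×91 + 11
91 = 8×11 + 3
11 = 3×3 + 2
3 = 1×2 + 1
2 = 2×1 + 0  (stop)
So 5923/648 = [9; 7, 8, 3, 1, 2].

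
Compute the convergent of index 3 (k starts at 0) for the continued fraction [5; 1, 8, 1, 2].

59/10

Using pₖ = aₖpₖ₋₁ + pₖ₋₂, qₖ = aₖqₖ₋₁ + qₖ₋₂ (with p₋₁=1, p₋₂=0, q₋₁=0, q₋₂=1):
  k=0: a=5, p=5, q=1
  k=1: a=1, p=6, q=1
  k=2: a=8, p=53, q=9
  k=3: a=1, p=59, q=10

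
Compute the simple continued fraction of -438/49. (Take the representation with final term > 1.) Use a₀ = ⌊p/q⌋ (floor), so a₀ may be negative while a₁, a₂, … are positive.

-438 = -9×49 + 3
49 = 16×3 + 1
3 = 3×1 + 0  (stop)
So -438/49 = [-9; 16, 3].

[-9; 16, 3]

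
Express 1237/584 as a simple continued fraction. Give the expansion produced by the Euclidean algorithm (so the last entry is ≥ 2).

[2; 8, 2, 6, 2, 2]

1237 = 2·584 + 69
584 = 8·69 + 32
69 = 2·32 + 5
32 = 6·5 + 2
5 = 2·2 + 1
2 = 2·1 + 0  (stop)
So 1237/584 = [2; 8, 2, 6, 2, 2].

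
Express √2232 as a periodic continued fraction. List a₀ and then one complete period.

a₀ = ⌊√2232⌋ = 47.
With m₀=0, d₀=1 and mₖ₊₁ = dₖaₖ − mₖ, dₖ₊₁ = (n − mₖ₊₁²)/dₖ, aₖ₊₁ = ⌊(a₀+mₖ₊₁)/dₖ₊₁⌋:
  k=1: m=47, d=23, a=4
  k=2: m=45, d=9, a=10
  k=3: m=45, d=23, a=4
  k=4: m=47, d=1, a=94
d=1 and a=2a₀=94 at k=4, so the next step gives (m, d) = (47, 23) again — its k=1 value — and the period has length 4.

[47; 4, 10, 4, 94]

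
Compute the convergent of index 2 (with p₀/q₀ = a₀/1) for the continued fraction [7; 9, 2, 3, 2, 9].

Using pₖ = aₖpₖ₋₁ + pₖ₋₂, qₖ = aₖqₖ₋₁ + qₖ₋₂ (with p₋₁=1, p₋₂=0, q₋₁=0, q₋₂=1):
  k=0: a=7, p=7, q=1
  k=1: a=9, p=64, q=9
  k=2: a=2, p=135, q=19

135/19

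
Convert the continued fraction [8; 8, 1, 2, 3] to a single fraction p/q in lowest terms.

Fold from the inside: start with 3/1.
  2 + 1/3 = 7/3
  1 + 3/7 = 10/7
  8 + 7/10 = 87/10
  8 + 10/87 = 706/87

706/87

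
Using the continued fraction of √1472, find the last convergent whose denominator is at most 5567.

√1472 = [38; 2, 1, 2, 1, 2, 76, …] (period length 6).
Convergents:
  p_0/q_0 = 38/1
  p_1/q_1 = 77/2
  p_2/q_2 = 115/3
  p_3/q_3 = 307/8
  p_4/q_4 = 422/11
  p_5/q_5 = 1151/30
  p_6/q_6 = 87898/2291
  p_7/q_7 = 176947/4612
  p_8/q_8 = 264845/6903
q_7 = 4612 ≤ 5567 < 6903 = q_8, so the answer is 176947/4612.

176947/4612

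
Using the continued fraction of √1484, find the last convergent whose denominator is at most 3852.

√1484 = [38; 1, 1, 10, 1, 1, 76, …] (period length 6).
Convergents:
  p_0/q_0 = 38/1
  p_1/q_1 = 39/1
  p_2/q_2 = 77/2
  p_3/q_3 = 809/21
  p_4/q_4 = 886/23
  p_5/q_5 = 1695/44
  p_6/q_6 = 129706/3367
  p_7/q_7 = 131401/3411
  p_8/q_8 = 261107/6778
q_7 = 3411 ≤ 3852 < 6778 = q_8, so the answer is 131401/3411.

131401/3411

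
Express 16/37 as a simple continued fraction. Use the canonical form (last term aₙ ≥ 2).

16 = 0·37 + 16
37 = 2·16 + 5
16 = 3·5 + 1
5 = 5·1 + 0  (stop)
So 16/37 = [0; 2, 3, 5].

[0; 2, 3, 5]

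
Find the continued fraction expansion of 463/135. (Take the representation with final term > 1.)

463 = 3×135 + 58
135 = 2×58 + 19
58 = 3×19 + 1
19 = 19×1 + 0  (stop)
So 463/135 = [3; 2, 3, 19].

[3; 2, 3, 19]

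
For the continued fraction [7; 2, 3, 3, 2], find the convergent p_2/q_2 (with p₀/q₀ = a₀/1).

52/7

Using pₖ = aₖpₖ₋₁ + pₖ₋₂, qₖ = aₖqₖ₋₁ + qₖ₋₂ (with p₋₁=1, p₋₂=0, q₋₁=0, q₋₂=1):
  k=0: a=7, p=7, q=1
  k=1: a=2, p=15, q=2
  k=2: a=3, p=52, q=7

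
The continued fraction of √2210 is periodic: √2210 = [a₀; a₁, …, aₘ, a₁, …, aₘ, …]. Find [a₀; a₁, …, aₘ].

[47; 94]

a₀ = ⌊√2210⌋ = 47.
With m₀=0, d₀=1 and mₖ₊₁ = dₖaₖ − mₖ, dₖ₊₁ = (n − mₖ₊₁²)/dₖ, aₖ₊₁ = ⌊(a₀+mₖ₊₁)/dₖ₊₁⌋:
  k=1: m=47, d=1, a=94
d=1 and a=2a₀=94 at k=1, so the next step gives (m, d) = (47, 1) again — its k=1 value — and the period has length 1.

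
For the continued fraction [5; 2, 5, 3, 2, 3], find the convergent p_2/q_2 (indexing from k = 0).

60/11

Using pₖ = aₖpₖ₋₁ + pₖ₋₂, qₖ = aₖqₖ₋₁ + qₖ₋₂ (with p₋₁=1, p₋₂=0, q₋₁=0, q₋₂=1):
  k=0: a=5, p=5, q=1
  k=1: a=2, p=11, q=2
  k=2: a=5, p=60, q=11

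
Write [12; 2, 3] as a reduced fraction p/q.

Fold from the inside: start with 3/1.
  2 + 1/3 = 7/3
  12 + 3/7 = 87/7

87/7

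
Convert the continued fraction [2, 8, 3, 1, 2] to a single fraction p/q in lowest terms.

193/91

Using pₖ = aₖpₖ₋₁ + pₖ₋₂ and qₖ = aₖqₖ₋₁ + qₖ₋₂:
  k=0: a=2, p=2, q=1
  k=1: a=8, p=17, q=8
  k=2: a=3, p=53, q=25
  k=3: a=1, p=70, q=33
  k=4: a=2, p=193, q=91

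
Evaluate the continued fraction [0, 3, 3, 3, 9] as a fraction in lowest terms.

93/307

Using pₖ = aₖpₖ₋₁ + pₖ₋₂ and qₖ = aₖqₖ₋₁ + qₖ₋₂:
  k=0: a=0, p=0, q=1
  k=1: a=3, p=1, q=3
  k=2: a=3, p=3, q=10
  k=3: a=3, p=10, q=33
  k=4: a=9, p=93, q=307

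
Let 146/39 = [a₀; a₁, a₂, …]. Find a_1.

1

146 = 3·39 + 29   →  a_0 = 3
39 = 1·29 + 10   →  a_1 = 1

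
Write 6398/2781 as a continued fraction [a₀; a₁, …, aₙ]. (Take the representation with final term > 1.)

6398 = 2*2781 + 836
2781 = 3*836 + 273
836 = 3*273 + 17
273 = 16*17 + 1
17 = 17*1 + 0  (stop)
So 6398/2781 = [2; 3, 3, 16, 17].

[2; 3, 3, 16, 17]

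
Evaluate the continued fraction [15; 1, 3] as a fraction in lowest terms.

Using pₖ = aₖpₖ₋₁ + pₖ₋₂ and qₖ = aₖqₖ₋₁ + qₖ₋₂:
  k=0: a=15, p=15, q=1
  k=1: a=1, p=16, q=1
  k=2: a=3, p=63, q=4

63/4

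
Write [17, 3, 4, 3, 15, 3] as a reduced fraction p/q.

34117/1971

Fold from the inside: start with 3/1.
  15 + 1/3 = 46/3
  3 + 3/46 = 141/46
  4 + 46/141 = 610/141
  3 + 141/610 = 1971/610
  17 + 610/1971 = 34117/1971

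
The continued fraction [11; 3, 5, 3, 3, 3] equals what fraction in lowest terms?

Fold from the inside: start with 3/1.
  3 + 1/3 = 10/3
  3 + 3/10 = 33/10
  5 + 10/33 = 175/33
  3 + 33/175 = 558/175
  11 + 175/558 = 6313/558

6313/558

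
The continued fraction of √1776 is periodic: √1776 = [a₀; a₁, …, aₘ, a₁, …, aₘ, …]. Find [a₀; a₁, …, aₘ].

[42; 7, 84]

a₀ = ⌊√1776⌋ = 42.
With m₀=0, d₀=1 and mₖ₊₁ = dₖaₖ − mₖ, dₖ₊₁ = (n − mₖ₊₁²)/dₖ, aₖ₊₁ = ⌊(a₀+mₖ₊₁)/dₖ₊₁⌋:
  k=1: m=42, d=12, a=7
  k=2: m=42, d=1, a=84
d=1 and a=2a₀=84 at k=2, so the next step gives (m, d) = (42, 12) again — its k=1 value — and the period has length 2.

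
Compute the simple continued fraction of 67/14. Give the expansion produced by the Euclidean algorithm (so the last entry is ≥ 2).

67 = 4*14 + 11
14 = 1*11 + 3
11 = 3*3 + 2
3 = 1*2 + 1
2 = 2*1 + 0  (stop)
So 67/14 = [4; 1, 3, 1, 2].

[4; 1, 3, 1, 2]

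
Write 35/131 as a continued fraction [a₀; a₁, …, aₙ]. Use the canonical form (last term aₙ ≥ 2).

[0; 3, 1, 2, 1, 8]

35 = 0·131 + 35
131 = 3·35 + 26
35 = 1·26 + 9
26 = 2·9 + 8
9 = 1·8 + 1
8 = 8·1 + 0  (stop)
So 35/131 = [0; 3, 1, 2, 1, 8].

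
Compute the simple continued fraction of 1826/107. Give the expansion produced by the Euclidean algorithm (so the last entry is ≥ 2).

[17; 15, 3, 2]

1826 = 17*107 + 7
107 = 15*7 + 2
7 = 3*2 + 1
2 = 2*1 + 0  (stop)
So 1826/107 = [17; 15, 3, 2].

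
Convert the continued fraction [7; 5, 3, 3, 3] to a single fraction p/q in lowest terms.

1258/175

Using pₖ = aₖpₖ₋₁ + pₖ₋₂ and qₖ = aₖqₖ₋₁ + qₖ₋₂:
  k=0: a=7, p=7, q=1
  k=1: a=5, p=36, q=5
  k=2: a=3, p=115, q=16
  k=3: a=3, p=381, q=53
  k=4: a=3, p=1258, q=175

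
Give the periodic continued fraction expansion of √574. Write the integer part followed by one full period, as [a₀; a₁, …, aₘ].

[23; 1, 22, 1, 46]

a₀ = ⌊√574⌋ = 23.
With m₀=0, d₀=1 and mₖ₊₁ = dₖaₖ − mₖ, dₖ₊₁ = (n − mₖ₊₁²)/dₖ, aₖ₊₁ = ⌊(a₀+mₖ₊₁)/dₖ₊₁⌋:
  k=1: m=23, d=45, a=1
  k=2: m=22, d=2, a=22
  k=3: m=22, d=45, a=1
  k=4: m=23, d=1, a=46
d=1 and a=2a₀=46 at k=4, so the next step gives (m, d) = (23, 45) again — its k=1 value — and the period has length 4.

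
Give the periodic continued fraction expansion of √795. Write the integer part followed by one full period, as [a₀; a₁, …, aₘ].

a₀ = ⌊√795⌋ = 28.
With m₀=0, d₀=1 and mₖ₊₁ = dₖaₖ − mₖ, dₖ₊₁ = (n − mₖ₊₁²)/dₖ, aₖ₊₁ = ⌊(a₀+mₖ₊₁)/dₖ₊₁⌋:
  k=1: m=28, d=11, a=5
  k=2: m=27, d=6, a=9
  k=3: m=27, d=11, a=5
  k=4: m=28, d=1, a=56
d=1 and a=2a₀=56 at k=4, so the next step gives (m, d) = (28, 11) again — its k=1 value — and the period has length 4.

[28; 5, 9, 5, 56]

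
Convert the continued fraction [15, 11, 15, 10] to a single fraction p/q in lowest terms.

Using pₖ = aₖpₖ₋₁ + pₖ₋₂ and qₖ = aₖqₖ₋₁ + qₖ₋₂:
  k=0: a=15, p=15, q=1
  k=1: a=11, p=166, q=11
  k=2: a=15, p=2505, q=166
  k=3: a=10, p=25216, q=1671

25216/1671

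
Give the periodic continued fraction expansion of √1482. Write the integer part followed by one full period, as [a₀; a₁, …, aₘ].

a₀ = ⌊√1482⌋ = 38.
With m₀=0, d₀=1 and mₖ₊₁ = dₖaₖ − mₖ, dₖ₊₁ = (n − mₖ₊₁²)/dₖ, aₖ₊₁ = ⌊(a₀+mₖ₊₁)/dₖ₊₁⌋:
  k=1: m=38, d=38, a=2
  k=2: m=38, d=1, a=76
d=1 and a=2a₀=76 at k=2, so the next step gives (m, d) = (38, 38) again — its k=1 value — and the period has length 2.

[38; 2, 76]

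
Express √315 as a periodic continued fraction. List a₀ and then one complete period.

a₀ = ⌊√315⌋ = 17.
With m₀=0, d₀=1 and mₖ₊₁ = dₖaₖ − mₖ, dₖ₊₁ = (n − mₖ₊₁²)/dₖ, aₖ₊₁ = ⌊(a₀+mₖ₊₁)/dₖ₊₁⌋:
  k=1: m=17, d=26, a=1
  k=2: m=9, d=9, a=2
  k=3: m=9, d=26, a=1
  k=4: m=17, d=1, a=34
d=1 and a=2a₀=34 at k=4, so the next step gives (m, d) = (17, 26) again — its k=1 value — and the period has length 4.

[17; 1, 2, 1, 34]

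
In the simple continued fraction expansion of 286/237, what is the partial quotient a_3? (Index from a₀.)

286 = 1·237 + 49   →  a_0 = 1
237 = 4·49 + 41   →  a_1 = 4
49 = 1·41 + 8   →  a_2 = 1
41 = 5·8 + 1   →  a_3 = 5

5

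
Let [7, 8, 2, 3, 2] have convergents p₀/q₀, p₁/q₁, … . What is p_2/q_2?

121/17

Using pₖ = aₖpₖ₋₁ + pₖ₋₂, qₖ = aₖqₖ₋₁ + qₖ₋₂ (with p₋₁=1, p₋₂=0, q₋₁=0, q₋₂=1):
  k=0: a=7, p=7, q=1
  k=1: a=8, p=57, q=8
  k=2: a=2, p=121, q=17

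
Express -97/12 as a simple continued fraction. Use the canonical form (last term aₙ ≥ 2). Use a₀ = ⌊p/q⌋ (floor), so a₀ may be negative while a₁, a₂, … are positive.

[-9; 1, 11]

-97 = -9*12 + 11
12 = 1*11 + 1
11 = 11*1 + 0  (stop)
So -97/12 = [-9; 1, 11].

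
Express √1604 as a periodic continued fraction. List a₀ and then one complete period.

[40; 20, 80]

a₀ = ⌊√1604⌋ = 40.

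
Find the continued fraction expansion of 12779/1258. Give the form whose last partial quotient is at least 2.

[10; 6, 3, 9, 7]

12779 = 10*1258 + 199
1258 = 6*199 + 64
199 = 3*64 + 7
64 = 9*7 + 1
7 = 7*1 + 0  (stop)
So 12779/1258 = [10; 6, 3, 9, 7].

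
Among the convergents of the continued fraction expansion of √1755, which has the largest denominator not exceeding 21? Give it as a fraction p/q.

√1755 = [41; 1, 8, 3, 8, 1, 82, …] (period length 6).
Convergents:
  p_0/q_0 = 41/1
  p_1/q_1 = 42/1
  p_2/q_2 = 377/9
  p_3/q_3 = 1173/28
q_2 = 9 ≤ 21 < 28 = q_3, so the answer is 377/9.

377/9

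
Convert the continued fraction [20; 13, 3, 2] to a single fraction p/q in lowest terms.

1867/93

Fold from the inside: start with 2/1.
  3 + 1/2 = 7/2
  13 + 2/7 = 93/7
  20 + 7/93 = 1867/93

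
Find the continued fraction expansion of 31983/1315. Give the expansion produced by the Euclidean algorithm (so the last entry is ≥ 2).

31983 = 24·1315 + 423
1315 = 3·423 + 46
423 = 9·46 + 9
46 = 5·9 + 1
9 = 9·1 + 0  (stop)
So 31983/1315 = [24; 3, 9, 5, 9].

[24; 3, 9, 5, 9]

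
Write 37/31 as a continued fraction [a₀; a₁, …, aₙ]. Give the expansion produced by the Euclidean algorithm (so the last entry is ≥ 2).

[1; 5, 6]

37 = 1·31 + 6
31 = 5·6 + 1
6 = 6·1 + 0  (stop)
So 37/31 = [1; 5, 6].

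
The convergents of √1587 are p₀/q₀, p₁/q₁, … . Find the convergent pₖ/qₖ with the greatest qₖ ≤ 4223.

√1587 = [39; 1, 5, 7, 13, 7, 5, 1, 78, …] (period length 8).
Convergents:
  p_0/q_0 = 39/1
  p_1/q_1 = 40/1
  p_2/q_2 = 239/6
  p_3/q_3 = 1713/43
  p_4/q_4 = 22508/565
  p_5/q_5 = 159269/3998
  p_6/q_6 = 818853/20555
q_5 = 3998 ≤ 4223 < 20555 = q_6, so the answer is 159269/3998.

159269/3998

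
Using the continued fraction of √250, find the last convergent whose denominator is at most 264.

3605/228

√250 = [15; 1, 4, 3, 3, 4, 1, 30, …] (period length 7).
Convergents:
  p_0/q_0 = 15/1
  p_1/q_1 = 16/1
  p_2/q_2 = 79/5
  p_3/q_3 = 253/16
  p_4/q_4 = 838/53
  p_5/q_5 = 3605/228
  p_6/q_6 = 4443/281
q_5 = 228 ≤ 264 < 281 = q_6, so the answer is 3605/228.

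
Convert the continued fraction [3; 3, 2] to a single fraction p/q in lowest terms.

23/7

Using pₖ = aₖpₖ₋₁ + pₖ₋₂ and qₖ = aₖqₖ₋₁ + qₖ₋₂:
  k=0: a=3, p=3, q=1
  k=1: a=3, p=10, q=3
  k=2: a=2, p=23, q=7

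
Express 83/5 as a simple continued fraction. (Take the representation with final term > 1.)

[16; 1, 1, 2]

83 = 16·5 + 3
5 = 1·3 + 2
3 = 1·2 + 1
2 = 2·1 + 0  (stop)
So 83/5 = [16; 1, 1, 2].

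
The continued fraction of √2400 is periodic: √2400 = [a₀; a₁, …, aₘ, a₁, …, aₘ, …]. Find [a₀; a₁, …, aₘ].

[48; 1, 96]

a₀ = ⌊√2400⌋ = 48.
With m₀=0, d₀=1 and mₖ₊₁ = dₖaₖ − mₖ, dₖ₊₁ = (n − mₖ₊₁²)/dₖ, aₖ₊₁ = ⌊(a₀+mₖ₊₁)/dₖ₊₁⌋:
  k=1: m=48, d=96, a=1
  k=2: m=48, d=1, a=96
d=1 and a=2a₀=96 at k=2, so the next step gives (m, d) = (48, 96) again — its k=1 value — and the period has length 2.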